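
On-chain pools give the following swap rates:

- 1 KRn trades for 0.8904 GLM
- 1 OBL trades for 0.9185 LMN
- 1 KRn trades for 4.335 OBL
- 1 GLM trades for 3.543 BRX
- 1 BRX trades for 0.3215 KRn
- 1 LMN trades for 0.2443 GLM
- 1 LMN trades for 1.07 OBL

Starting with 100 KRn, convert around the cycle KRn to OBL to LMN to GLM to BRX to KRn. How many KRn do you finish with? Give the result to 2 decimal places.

100 KRn × 4.335 = 433.5 OBL
433.5 OBL × 0.9185 = 398.16975 LMN
398.16975 LMN × 0.2443 = 97.272869925 GLM
97.272869925 GLM × 3.543 = 344.637778144275 BRX
344.637778144275 BRX × 0.3215 = 110.8010456733844125 KRn

110.80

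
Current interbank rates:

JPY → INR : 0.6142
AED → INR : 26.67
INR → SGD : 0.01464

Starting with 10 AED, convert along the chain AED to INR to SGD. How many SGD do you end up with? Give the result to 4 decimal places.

3.9045

10 AED × 26.67 = 266.7 INR
266.7 INR × 0.01464 = 3.904488 SGD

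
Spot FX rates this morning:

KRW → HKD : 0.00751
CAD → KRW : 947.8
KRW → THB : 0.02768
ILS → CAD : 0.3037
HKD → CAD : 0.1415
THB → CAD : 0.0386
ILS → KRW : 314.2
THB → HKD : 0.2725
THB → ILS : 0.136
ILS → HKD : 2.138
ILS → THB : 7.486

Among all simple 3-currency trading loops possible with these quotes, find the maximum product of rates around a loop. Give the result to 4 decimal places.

1.1828

THB→ILS→KRW→THB: 0.136 × 314.2 × 0.02768 = 1.18280
THB→CAD→KRW→THB: 0.0386 × 947.8 × 0.02768 = 1.01268
HKD→CAD→KRW→HKD: 0.1415 × 947.8 × 0.00751 = 1.00719
Maximum is THB→ILS→KRW→THB at 1.1828; arbitrage exists.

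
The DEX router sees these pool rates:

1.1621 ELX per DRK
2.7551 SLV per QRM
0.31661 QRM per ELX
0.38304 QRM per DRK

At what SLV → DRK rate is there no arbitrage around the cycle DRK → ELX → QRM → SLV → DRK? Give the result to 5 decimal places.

0.98649

Known legs of the cycle: 1.1621 × 0.31661 × 2.7551 = 1.0136907784031
For no arbitrage the full-cycle product must be 1, so the missing rate is 1 / 1.0136907784031 ≈ 0.9864941.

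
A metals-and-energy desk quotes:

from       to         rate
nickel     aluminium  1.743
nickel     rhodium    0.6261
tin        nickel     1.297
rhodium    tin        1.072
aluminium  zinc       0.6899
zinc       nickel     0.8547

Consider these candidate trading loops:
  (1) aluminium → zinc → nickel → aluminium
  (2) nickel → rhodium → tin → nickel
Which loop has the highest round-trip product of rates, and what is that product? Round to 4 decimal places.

(1) 0.6899 × 0.8547 × 1.743 = 1.02777
(2) 0.6261 × 1.072 × 1.297 = 0.87052
Highest is cycle (1) at 1.0278 (>1, arbitrage).

1.0278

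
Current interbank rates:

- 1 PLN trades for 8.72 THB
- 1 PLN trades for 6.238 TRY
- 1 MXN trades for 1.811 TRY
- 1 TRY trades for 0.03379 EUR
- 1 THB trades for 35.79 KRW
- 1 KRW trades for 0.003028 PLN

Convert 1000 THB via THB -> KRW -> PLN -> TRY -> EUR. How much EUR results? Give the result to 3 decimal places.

1000 THB × 35.79 = 35790 KRW
35790 KRW × 0.003028 = 108.37212 PLN
108.37212 PLN × 6.238 = 676.02528456 TRY
676.02528456 TRY × 0.03379 = 22.8428943652824 EUR

22.843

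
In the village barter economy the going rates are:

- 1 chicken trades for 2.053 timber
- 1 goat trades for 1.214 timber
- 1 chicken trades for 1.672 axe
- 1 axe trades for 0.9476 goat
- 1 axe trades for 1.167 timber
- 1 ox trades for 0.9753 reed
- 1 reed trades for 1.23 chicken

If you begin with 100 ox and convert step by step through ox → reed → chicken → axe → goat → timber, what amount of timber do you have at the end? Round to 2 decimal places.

230.74

100 ox × 0.9753 = 97.53 reed
97.53 reed × 1.23 = 119.9619 chicken
119.9619 chicken × 1.672 = 200.5762968 axe
200.5762968 axe × 0.9476 = 190.06609884768 goat
190.06609884768 goat × 1.214 = 230.74024400108352 timber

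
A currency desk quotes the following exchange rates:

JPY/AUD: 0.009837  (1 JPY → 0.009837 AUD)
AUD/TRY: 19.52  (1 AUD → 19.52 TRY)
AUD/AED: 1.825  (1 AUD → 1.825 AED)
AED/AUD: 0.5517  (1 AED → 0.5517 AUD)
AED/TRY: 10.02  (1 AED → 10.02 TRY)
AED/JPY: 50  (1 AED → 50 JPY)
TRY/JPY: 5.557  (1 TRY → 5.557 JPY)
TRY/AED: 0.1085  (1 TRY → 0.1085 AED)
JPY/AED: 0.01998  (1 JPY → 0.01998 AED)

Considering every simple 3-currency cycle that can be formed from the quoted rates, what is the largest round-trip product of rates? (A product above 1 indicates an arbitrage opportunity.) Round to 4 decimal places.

1.1685

AED→AUD→TRY→AED: 0.5517 × 19.52 × 0.1085 = 1.16846
AED→TRY→JPY→AED: 10.02 × 5.557 × 0.01998 = 1.11251
TRY→JPY→AUD→TRY: 5.557 × 0.009837 × 19.52 = 1.06705
AED→JPY→AUD→AED: 50 × 0.009837 × 1.825 = 0.89763
Maximum is AED→AUD→TRY→AED at 1.1685; arbitrage exists.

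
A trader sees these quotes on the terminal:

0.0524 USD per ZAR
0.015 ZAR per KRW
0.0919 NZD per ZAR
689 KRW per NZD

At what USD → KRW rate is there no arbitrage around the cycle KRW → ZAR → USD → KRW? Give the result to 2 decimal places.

Known legs of the cycle: 0.015 × 0.0524 = 0.000786
For no arbitrage the full-cycle product must be 1, so the missing rate is 1 / 0.000786 ≈ 1272.2646.

1272.26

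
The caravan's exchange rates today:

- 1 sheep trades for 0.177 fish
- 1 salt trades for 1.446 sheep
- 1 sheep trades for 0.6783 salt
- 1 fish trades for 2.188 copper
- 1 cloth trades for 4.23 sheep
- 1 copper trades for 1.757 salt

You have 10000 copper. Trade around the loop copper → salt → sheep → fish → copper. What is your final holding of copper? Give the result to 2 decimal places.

9839.22

10000 copper × 1.757 = 17570 salt
17570 salt × 1.446 = 25406.22 sheep
25406.22 sheep × 0.177 = 4496.90094 fish
4496.90094 fish × 2.188 = 9839.21925672 copper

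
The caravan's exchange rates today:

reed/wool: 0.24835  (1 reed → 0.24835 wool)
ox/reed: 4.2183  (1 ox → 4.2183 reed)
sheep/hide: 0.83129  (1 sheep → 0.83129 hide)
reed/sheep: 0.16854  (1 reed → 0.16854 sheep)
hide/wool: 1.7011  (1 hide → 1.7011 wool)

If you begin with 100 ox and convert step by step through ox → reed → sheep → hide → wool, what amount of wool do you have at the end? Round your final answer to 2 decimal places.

100 ox × 4.2183 = 421.83 reed
421.83 reed × 0.16854 = 71.0952282 sheep
71.0952282 sheep × 0.83129 = 59.100752250378 hide
59.100752250378 hide × 1.7011 = 100.5362896531180158 wool

100.54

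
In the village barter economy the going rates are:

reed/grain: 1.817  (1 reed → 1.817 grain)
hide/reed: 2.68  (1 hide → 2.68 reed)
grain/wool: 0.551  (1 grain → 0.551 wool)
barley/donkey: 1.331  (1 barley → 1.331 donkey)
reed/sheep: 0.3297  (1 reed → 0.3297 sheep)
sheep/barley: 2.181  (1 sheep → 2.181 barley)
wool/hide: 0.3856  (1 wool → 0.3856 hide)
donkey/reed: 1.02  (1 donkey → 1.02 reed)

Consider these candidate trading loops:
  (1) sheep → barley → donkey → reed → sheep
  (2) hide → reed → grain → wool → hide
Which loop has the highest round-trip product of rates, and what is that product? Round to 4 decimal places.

1.0346

(1) 2.181 × 1.331 × 1.02 × 0.3297 = 0.97623
(2) 2.68 × 1.817 × 0.551 × 0.3856 = 1.03461
Highest is cycle (2) at 1.0346 (>1, arbitrage).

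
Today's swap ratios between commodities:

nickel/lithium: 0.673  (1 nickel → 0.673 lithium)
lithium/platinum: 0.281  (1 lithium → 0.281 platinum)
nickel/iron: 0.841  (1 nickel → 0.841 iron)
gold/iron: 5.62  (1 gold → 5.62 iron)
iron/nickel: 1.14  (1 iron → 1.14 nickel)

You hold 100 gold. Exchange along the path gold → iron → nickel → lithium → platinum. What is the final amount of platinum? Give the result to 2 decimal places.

121.16

100 gold × 5.62 = 562 iron
562 iron × 1.14 = 640.68 nickel
640.68 nickel × 0.673 = 431.17764 lithium
431.17764 lithium × 0.281 = 121.16091684 platinum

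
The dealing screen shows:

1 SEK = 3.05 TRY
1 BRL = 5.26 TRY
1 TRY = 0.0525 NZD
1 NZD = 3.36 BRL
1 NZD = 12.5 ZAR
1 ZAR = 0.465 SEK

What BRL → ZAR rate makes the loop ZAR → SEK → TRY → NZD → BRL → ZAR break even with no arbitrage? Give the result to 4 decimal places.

Known legs of the cycle: 0.465 × 3.05 × 0.0525 × 3.36 = 0.2501793
For no arbitrage the full-cycle product must be 1, so the missing rate is 1 / 0.2501793 ≈ 3.997133.

3.9971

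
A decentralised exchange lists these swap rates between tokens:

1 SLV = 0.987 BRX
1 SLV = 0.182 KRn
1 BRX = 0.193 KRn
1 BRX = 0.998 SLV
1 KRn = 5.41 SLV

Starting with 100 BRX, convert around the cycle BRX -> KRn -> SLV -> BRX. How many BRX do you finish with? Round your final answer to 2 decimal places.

103.06

100 BRX × 0.193 = 19.3 KRn
19.3 KRn × 5.41 = 104.413 SLV
104.413 SLV × 0.987 = 103.055631 BRX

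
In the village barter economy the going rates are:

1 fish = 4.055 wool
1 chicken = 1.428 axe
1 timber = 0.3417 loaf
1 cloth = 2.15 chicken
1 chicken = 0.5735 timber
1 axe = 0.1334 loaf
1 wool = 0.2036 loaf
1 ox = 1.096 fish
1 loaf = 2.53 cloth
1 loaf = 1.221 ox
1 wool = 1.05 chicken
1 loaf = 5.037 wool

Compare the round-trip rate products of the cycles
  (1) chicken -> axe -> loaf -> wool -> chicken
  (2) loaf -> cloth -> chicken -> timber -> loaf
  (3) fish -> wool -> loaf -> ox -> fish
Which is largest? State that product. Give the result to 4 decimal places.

1.1048

(1) 1.428 × 0.1334 × 5.037 × 1.05 = 1.00750
(2) 2.53 × 2.15 × 0.5735 × 0.3417 = 1.06595
(3) 4.055 × 0.2036 × 1.221 × 1.096 = 1.10483
Highest is cycle (3) at 1.1048 (>1, arbitrage).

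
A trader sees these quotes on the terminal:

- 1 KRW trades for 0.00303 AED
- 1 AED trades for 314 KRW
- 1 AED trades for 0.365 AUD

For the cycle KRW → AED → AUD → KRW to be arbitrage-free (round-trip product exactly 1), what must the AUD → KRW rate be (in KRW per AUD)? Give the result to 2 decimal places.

904.20

Known legs of the cycle: 0.00303 × 0.365 = 0.00110595
For no arbitrage the full-cycle product must be 1, so the missing rate is 1 / 0.00110595 ≈ 904.2000.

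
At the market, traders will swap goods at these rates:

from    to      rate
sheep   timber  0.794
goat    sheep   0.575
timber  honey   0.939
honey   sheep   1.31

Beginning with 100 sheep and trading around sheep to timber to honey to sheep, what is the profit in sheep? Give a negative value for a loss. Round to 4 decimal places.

100 sheep × 0.794 = 79.4 timber
79.4 timber × 0.939 = 74.5566 honey
74.5566 honey × 1.31 = 97.669146 sheep
Net change: 97.669146 − 100 = -2.330854 sheep

-2.3309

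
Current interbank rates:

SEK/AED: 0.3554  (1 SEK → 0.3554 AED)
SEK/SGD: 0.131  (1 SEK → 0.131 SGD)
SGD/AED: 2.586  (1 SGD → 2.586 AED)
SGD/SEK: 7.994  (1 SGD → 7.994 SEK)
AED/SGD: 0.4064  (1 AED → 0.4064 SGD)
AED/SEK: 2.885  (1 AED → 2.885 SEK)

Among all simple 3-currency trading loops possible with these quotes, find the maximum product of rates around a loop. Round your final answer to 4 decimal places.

SEK→AED→SGD→SEK: 0.3554 × 0.4064 × 7.994 = 1.15461
SEK→SGD→AED→SEK: 0.131 × 2.586 × 2.885 = 0.97734
Maximum is SEK→AED→SGD→SEK at 1.1546; arbitrage exists.

1.1546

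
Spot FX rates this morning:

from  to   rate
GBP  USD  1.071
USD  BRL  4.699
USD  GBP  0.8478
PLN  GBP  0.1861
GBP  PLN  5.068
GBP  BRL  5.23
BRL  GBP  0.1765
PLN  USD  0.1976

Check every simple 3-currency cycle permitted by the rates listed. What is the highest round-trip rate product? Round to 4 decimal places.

0.8883

USD→BRL→GBP→USD: 4.699 × 0.1765 × 1.071 = 0.88826
PLN→USD→GBP→PLN: 0.1976 × 0.8478 × 5.068 = 0.84902
Maximum is USD→BRL→GBP→USD at 0.8883; no arbitrage — every cycle loses value.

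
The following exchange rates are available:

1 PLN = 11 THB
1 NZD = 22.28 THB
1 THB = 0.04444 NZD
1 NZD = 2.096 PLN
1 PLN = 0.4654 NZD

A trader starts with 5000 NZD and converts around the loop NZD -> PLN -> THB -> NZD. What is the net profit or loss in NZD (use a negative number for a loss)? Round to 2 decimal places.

123.04

5000 NZD × 2.096 = 10480 PLN
10480 PLN × 11 = 115280 THB
115280 THB × 0.04444 = 5123.0432 NZD
Net change: 5123.0432 − 5000 = 123.0432 NZD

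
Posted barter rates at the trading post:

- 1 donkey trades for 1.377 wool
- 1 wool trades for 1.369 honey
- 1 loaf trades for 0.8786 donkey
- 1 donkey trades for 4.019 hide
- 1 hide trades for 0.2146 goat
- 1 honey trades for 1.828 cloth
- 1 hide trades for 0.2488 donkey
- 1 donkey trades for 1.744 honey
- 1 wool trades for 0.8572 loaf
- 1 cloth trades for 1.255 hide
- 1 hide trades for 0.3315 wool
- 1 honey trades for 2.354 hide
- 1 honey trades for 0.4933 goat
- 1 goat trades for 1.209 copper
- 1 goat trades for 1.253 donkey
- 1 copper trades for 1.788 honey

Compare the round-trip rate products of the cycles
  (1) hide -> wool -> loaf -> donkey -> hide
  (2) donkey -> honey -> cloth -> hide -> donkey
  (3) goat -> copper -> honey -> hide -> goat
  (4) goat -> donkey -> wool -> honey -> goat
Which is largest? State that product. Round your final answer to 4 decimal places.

1.1652

(1) 0.3315 × 0.8572 × 0.8786 × 4.019 = 1.00340
(2) 1.744 × 1.828 × 1.255 × 0.2488 = 0.99544
(3) 1.209 × 1.788 × 2.354 × 0.2146 = 1.09202
(4) 1.253 × 1.377 × 1.369 × 0.4933 = 1.16520
Highest is cycle (4) at 1.1652 (>1, arbitrage).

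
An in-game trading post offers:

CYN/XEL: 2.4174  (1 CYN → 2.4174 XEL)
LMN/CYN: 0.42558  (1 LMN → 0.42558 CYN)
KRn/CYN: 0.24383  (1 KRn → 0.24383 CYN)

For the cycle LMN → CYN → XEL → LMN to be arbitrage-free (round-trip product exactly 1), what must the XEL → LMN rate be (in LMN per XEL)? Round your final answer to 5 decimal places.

0.97201

Known legs of the cycle: 0.42558 × 2.4174 = 1.028797092
For no arbitrage the full-cycle product must be 1, so the missing rate is 1 / 1.028797092 ≈ 0.9720090.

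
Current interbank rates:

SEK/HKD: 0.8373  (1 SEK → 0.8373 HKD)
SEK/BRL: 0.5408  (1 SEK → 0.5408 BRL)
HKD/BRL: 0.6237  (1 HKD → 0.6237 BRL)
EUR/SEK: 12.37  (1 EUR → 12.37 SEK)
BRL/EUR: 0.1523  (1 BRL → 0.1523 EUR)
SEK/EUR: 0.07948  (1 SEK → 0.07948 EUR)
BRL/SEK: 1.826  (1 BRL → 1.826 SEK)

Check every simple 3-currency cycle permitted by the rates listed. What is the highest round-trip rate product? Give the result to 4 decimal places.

1.0188

BRL→EUR→SEK→BRL: 0.1523 × 12.37 × 0.5408 = 1.01884
BRL→SEK→HKD→BRL: 1.826 × 0.8373 × 0.6237 = 0.95358
Maximum is BRL→EUR→SEK→BRL at 1.0188; arbitrage exists.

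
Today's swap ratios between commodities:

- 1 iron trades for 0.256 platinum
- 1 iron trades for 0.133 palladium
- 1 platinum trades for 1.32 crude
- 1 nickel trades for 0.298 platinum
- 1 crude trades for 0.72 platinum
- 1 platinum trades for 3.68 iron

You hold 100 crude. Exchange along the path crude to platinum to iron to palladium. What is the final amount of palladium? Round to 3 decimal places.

35.240

100 crude × 0.72 = 72 platinum
72 platinum × 3.68 = 264.96 iron
264.96 iron × 0.133 = 35.23968 palladium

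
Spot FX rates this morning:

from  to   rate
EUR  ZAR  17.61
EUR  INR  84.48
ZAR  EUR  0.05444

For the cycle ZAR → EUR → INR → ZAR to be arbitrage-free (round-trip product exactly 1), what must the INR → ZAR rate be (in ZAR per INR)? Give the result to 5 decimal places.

Known legs of the cycle: 0.05444 × 84.48 = 4.5990912
For no arbitrage the full-cycle product must be 1, so the missing rate is 1 / 4.5990912 ≈ 0.2174343.

0.21743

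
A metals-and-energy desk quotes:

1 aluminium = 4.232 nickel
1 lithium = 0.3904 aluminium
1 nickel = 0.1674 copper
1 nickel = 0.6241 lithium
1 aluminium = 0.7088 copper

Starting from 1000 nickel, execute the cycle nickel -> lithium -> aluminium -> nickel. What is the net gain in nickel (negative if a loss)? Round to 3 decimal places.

31.121

1000 nickel × 0.6241 = 624.1 lithium
624.1 lithium × 0.3904 = 243.64864 aluminium
243.64864 aluminium × 4.232 = 1031.12104448 nickel
Net change: 1031.12104448 − 1000 = 31.12104448 nickel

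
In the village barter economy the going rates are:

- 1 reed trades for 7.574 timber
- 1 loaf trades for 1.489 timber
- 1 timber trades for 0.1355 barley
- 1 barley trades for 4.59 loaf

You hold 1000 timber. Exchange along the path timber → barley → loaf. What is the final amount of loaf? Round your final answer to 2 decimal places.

1000 timber × 0.1355 = 135.5 barley
135.5 barley × 4.59 = 621.945 loaf

621.95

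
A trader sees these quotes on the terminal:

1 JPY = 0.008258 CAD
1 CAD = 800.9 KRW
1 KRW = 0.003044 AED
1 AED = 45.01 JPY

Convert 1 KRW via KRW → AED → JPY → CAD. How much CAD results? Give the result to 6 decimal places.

0.001131

1 KRW × 0.003044 = 0.003044 AED
0.003044 AED × 45.01 = 0.13701044 JPY
0.13701044 JPY × 0.008258 = 0.00113143221352 CAD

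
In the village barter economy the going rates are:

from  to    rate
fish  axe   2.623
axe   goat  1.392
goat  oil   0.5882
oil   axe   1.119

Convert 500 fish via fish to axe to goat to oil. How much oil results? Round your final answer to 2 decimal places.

500 fish × 2.623 = 1311.5 axe
1311.5 axe × 1.392 = 1825.608 goat
1825.608 goat × 0.5882 = 1073.8226256 oil

1073.82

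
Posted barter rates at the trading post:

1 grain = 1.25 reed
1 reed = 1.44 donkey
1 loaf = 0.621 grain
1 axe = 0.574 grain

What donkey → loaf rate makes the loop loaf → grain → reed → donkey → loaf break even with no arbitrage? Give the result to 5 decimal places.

Known legs of the cycle: 0.621 × 1.25 × 1.44 = 1.1178
For no arbitrage the full-cycle product must be 1, so the missing rate is 1 / 1.1178 ≈ 0.8946144.

0.89461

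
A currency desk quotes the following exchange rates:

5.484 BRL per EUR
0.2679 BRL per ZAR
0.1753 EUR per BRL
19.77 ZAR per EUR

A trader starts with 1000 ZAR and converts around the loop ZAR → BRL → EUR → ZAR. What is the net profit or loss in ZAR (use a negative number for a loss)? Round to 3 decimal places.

-71.544

1000 ZAR × 0.2679 = 267.9 BRL
267.9 BRL × 0.1753 = 46.96287 EUR
46.96287 EUR × 19.77 = 928.4559399 ZAR
Net change: 928.4559399 − 1000 = -71.5440601 ZAR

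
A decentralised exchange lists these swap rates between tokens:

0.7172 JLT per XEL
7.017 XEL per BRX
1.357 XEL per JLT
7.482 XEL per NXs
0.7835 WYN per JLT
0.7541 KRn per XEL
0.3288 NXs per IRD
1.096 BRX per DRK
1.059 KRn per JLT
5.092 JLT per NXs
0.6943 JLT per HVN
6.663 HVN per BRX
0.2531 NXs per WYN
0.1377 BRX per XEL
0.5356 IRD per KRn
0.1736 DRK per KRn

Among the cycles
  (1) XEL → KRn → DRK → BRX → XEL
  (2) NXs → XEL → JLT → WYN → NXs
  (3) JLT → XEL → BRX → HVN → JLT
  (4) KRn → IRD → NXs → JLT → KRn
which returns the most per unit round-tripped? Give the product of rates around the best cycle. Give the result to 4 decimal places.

1.0641

(1) 0.7541 × 0.1736 × 1.096 × 7.017 = 1.00679
(2) 7.482 × 0.7172 × 0.7835 × 0.2531 = 1.06412
(3) 1.357 × 0.1377 × 6.663 × 0.6943 = 0.86443
(4) 0.5356 × 0.3288 × 5.092 × 1.059 = 0.94964
Highest is cycle (2) at 1.0641 (>1, arbitrage).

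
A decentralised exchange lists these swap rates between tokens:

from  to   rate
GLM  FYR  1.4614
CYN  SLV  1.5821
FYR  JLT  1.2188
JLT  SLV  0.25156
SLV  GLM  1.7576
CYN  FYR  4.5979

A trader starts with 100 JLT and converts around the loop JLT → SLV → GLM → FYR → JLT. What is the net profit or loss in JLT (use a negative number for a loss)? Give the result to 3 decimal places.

-21.248

100 JLT × 0.25156 = 25.156 SLV
25.156 SLV × 1.7576 = 44.2141856 GLM
44.2141856 GLM × 1.4614 = 64.61461083584 FYR
64.61461083584 FYR × 1.2188 = 78.752287686721792 JLT
Net change: 78.752287686721792 − 100 = -21.247712313278208 JLT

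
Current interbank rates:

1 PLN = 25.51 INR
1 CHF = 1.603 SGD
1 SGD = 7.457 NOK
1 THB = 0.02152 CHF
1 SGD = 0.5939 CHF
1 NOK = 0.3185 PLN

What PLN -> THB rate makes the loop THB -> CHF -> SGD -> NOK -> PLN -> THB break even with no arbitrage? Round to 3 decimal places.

12.205

Known legs of the cycle: 0.02152 × 1.603 × 7.457 × 0.3185 = 0.08193121006252
For no arbitrage the full-cycle product must be 1, so the missing rate is 1 / 0.08193121006252 ≈ 12.20536.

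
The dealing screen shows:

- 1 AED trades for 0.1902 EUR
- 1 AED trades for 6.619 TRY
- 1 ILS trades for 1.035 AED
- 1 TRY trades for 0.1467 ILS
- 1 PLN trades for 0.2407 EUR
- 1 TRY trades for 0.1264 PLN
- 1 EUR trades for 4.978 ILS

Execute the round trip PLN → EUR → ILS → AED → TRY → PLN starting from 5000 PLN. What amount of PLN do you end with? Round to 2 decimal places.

5000 PLN × 0.2407 = 1203.5 EUR
1203.5 EUR × 4.978 = 5991.023 ILS
5991.023 ILS × 1.035 = 6200.708805 AED
6200.708805 AED × 6.619 = 41042.491580295 TRY
41042.491580295 TRY × 0.1264 = 5187.770935749288 PLN

5187.77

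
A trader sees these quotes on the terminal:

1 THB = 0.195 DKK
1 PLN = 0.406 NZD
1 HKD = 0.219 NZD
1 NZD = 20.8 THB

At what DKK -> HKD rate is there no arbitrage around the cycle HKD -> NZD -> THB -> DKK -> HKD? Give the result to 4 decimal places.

Known legs of the cycle: 0.219 × 20.8 × 0.195 = 0.888264
For no arbitrage the full-cycle product must be 1, so the missing rate is 1 / 0.888264 ≈ 1.125791.

1.1258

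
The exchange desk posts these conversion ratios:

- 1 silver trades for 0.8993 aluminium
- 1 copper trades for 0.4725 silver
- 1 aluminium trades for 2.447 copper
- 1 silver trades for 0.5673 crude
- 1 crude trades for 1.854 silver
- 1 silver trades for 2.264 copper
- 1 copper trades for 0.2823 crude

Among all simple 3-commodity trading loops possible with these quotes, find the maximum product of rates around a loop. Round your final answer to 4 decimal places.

crude→silver→copper→crude: 1.854 × 2.264 × 0.2823 = 1.18494
aluminium→copper→silver→aluminium: 2.447 × 0.4725 × 0.8993 = 1.03978
Maximum is crude→silver→copper→crude at 1.1849; arbitrage exists.

1.1849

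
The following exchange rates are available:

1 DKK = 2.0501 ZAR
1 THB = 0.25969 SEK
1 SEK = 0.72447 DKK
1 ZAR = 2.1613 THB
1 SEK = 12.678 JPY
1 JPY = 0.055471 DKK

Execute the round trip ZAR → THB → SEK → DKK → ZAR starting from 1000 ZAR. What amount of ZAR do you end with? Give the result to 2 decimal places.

833.62

1000 ZAR × 2.1613 = 2161.3 THB
2161.3 THB × 0.25969 = 561.267997 SEK
561.267997 SEK × 0.72447 = 406.62182578659 DKK
406.62182578659 DKK × 2.0501 = 833.615405045088159 ZAR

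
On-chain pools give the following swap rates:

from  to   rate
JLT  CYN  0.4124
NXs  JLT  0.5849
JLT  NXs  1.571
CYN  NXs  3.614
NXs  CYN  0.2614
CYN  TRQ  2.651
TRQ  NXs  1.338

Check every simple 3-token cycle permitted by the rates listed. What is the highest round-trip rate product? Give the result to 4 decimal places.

0.9272

CYN→TRQ→NXs→CYN: 2.651 × 1.338 × 0.2614 = 0.92720
CYN→NXs→JLT→CYN: 3.614 × 0.5849 × 0.4124 = 0.87174
Maximum is CYN→TRQ→NXs→CYN at 0.9272; no arbitrage — every cycle loses value.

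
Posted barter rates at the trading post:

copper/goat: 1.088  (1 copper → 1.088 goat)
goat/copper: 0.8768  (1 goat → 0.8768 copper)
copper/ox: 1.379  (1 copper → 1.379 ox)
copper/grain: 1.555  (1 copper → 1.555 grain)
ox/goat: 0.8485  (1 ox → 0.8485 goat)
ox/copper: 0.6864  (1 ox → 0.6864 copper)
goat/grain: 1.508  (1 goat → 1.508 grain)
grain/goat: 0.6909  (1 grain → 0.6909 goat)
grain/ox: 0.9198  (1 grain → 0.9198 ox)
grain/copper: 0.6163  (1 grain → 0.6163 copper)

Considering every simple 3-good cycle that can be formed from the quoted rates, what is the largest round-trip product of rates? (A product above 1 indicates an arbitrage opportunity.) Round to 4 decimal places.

1.1769

grain→ox→goat→grain: 0.9198 × 0.8485 × 1.508 = 1.17692
copper→ox→goat→copper: 1.379 × 0.8485 × 0.8768 = 1.02593
copper→goat→grain→copper: 1.088 × 1.508 × 0.6163 = 1.01117
copper→grain→ox→copper: 1.555 × 0.9198 × 0.6864 = 0.98175
copper→grain→goat→copper: 1.555 × 0.6909 × 0.8768 = 0.94199
Maximum is grain→ox→goat→grain at 1.1769; arbitrage exists.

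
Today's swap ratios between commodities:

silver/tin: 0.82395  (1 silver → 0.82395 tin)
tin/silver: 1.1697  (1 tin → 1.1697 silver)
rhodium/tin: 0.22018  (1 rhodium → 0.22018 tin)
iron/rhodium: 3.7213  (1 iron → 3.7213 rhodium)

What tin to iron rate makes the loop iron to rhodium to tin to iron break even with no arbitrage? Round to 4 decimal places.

Known legs of the cycle: 3.7213 × 0.22018 = 0.819355834
For no arbitrage the full-cycle product must be 1, so the missing rate is 1 / 0.819355834 ≈ 1.220471.

1.2205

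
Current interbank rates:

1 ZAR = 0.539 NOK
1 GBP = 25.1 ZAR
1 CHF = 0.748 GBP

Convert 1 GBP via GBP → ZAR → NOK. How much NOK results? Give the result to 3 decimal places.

13.529

1 GBP × 25.1 = 25.1 ZAR
25.1 ZAR × 0.539 = 13.5289 NOK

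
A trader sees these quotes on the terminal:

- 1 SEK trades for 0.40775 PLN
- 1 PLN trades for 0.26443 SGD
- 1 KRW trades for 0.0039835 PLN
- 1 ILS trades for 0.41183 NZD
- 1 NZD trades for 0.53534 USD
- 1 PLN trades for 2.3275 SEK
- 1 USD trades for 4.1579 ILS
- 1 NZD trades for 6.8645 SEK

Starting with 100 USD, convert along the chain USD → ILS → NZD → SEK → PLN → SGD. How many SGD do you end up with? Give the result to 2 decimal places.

126.74

100 USD × 4.1579 = 415.79 ILS
415.79 ILS × 0.41183 = 171.2347957 NZD
171.2347957 NZD × 6.8645 = 1175.44125508265 SEK
1175.44125508265 SEK × 0.40775 = 479.2861717599505375 PLN
479.2861717599505375 PLN × 0.26443 = 126.737642398483720631125 SGD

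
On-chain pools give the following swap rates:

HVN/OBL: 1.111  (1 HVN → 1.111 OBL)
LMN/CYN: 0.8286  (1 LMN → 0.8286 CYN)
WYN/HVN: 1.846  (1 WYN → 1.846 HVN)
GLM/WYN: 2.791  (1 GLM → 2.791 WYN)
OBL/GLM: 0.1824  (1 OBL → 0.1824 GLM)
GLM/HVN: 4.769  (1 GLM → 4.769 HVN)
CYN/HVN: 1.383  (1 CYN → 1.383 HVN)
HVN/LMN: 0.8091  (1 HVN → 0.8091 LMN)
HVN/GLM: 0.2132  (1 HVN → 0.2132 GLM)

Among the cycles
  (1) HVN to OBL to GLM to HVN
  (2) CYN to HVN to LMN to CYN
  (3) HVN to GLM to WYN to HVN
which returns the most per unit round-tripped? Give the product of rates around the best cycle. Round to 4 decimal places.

1.0984

(1) 1.111 × 0.1824 × 4.769 = 0.96642
(2) 1.383 × 0.8091 × 0.8286 = 0.92719
(3) 0.2132 × 2.791 × 1.846 = 1.09845
Highest is cycle (3) at 1.0984 (>1, arbitrage).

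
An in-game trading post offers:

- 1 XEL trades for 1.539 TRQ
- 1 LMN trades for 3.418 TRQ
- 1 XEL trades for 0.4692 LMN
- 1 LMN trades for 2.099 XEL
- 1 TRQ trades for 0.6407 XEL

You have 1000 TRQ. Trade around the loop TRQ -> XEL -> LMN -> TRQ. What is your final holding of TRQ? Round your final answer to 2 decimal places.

1027.51

1000 TRQ × 0.6407 = 640.7 XEL
640.7 XEL × 0.4692 = 300.61644 LMN
300.61644 LMN × 3.418 = 1027.50699192 TRQ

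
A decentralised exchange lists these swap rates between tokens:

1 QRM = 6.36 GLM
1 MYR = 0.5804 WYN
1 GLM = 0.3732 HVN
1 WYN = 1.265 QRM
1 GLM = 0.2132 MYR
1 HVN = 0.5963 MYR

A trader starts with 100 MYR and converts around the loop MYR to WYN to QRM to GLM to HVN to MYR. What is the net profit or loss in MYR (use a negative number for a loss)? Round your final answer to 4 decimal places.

100 MYR × 0.5804 = 58.04 WYN
58.04 WYN × 1.265 = 73.4206 QRM
73.4206 QRM × 6.36 = 466.955016 GLM
466.955016 GLM × 0.3732 = 174.2676119712 HVN
174.2676119712 HVN × 0.5963 = 103.91577701842656 MYR
Net change: 103.91577701842656 − 100 = 3.91577701842656 MYR

3.9158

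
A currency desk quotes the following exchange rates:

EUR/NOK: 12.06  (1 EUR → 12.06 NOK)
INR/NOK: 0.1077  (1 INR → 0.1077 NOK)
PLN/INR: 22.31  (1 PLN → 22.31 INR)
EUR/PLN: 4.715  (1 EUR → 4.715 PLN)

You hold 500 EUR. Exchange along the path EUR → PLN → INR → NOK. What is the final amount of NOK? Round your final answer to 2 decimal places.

500 EUR × 4.715 = 2357.5 PLN
2357.5 PLN × 22.31 = 52595.825 INR
52595.825 INR × 0.1077 = 5664.5703525 NOK

5664.57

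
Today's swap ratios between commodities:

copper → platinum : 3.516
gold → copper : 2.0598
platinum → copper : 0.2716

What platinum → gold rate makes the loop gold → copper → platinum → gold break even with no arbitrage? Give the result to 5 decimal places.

0.13808

Known legs of the cycle: 2.0598 × 3.516 = 7.2422568
For no arbitrage the full-cycle product must be 1, so the missing rate is 1 / 7.2422568 ≈ 0.1380785.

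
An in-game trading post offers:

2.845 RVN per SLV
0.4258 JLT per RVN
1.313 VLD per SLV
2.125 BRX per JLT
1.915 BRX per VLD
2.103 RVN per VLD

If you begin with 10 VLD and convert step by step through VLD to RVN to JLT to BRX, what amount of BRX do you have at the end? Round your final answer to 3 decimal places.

10 VLD × 2.103 = 21.03 RVN
21.03 RVN × 0.4258 = 8.954574 JLT
8.954574 JLT × 2.125 = 19.02846975 BRX

19.028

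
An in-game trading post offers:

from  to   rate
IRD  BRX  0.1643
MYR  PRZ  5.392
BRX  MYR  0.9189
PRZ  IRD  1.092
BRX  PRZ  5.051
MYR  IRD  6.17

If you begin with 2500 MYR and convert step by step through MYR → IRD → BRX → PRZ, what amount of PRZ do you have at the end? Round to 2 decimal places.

12800.89

2500 MYR × 6.17 = 15425 IRD
15425 IRD × 0.1643 = 2534.3275 BRX
2534.3275 BRX × 5.051 = 12800.8882025 PRZ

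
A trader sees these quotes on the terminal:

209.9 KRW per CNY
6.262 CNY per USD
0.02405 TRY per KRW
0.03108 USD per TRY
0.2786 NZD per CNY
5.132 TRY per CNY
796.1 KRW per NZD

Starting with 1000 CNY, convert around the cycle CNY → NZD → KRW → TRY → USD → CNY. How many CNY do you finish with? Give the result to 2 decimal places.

1000 CNY × 0.2786 = 278.6 NZD
278.6 NZD × 796.1 = 221793.46 KRW
221793.46 KRW × 0.02405 = 5334.132713 TRY
5334.132713 TRY × 0.03108 = 165.78484472004 USD
165.78484472004 USD × 6.262 = 1038.14469763689048 CNY

1038.14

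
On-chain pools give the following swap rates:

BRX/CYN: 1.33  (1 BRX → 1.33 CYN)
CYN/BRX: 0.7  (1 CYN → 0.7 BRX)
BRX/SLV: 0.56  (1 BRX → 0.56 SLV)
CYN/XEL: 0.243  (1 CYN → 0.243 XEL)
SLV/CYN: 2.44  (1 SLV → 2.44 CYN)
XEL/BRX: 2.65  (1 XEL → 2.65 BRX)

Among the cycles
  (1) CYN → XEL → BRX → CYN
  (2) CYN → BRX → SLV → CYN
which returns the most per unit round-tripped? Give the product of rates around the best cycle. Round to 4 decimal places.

0.9565

(1) 0.243 × 2.65 × 1.33 = 0.85645
(2) 0.7 × 0.56 × 2.44 = 0.95648
Highest is cycle (2) at 0.9565 (≤1, no arbitrage).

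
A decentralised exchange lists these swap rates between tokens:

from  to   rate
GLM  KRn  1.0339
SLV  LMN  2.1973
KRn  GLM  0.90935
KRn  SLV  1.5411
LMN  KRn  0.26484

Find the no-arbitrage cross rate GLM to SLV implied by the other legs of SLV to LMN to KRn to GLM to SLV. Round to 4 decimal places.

1.8897

Known legs of the cycle: 2.1973 × 0.26484 × 0.90935 = 0.5291807117142
For no arbitrage the full-cycle product must be 1, so the missing rate is 1 / 0.5291807117142 ≈ 1.889714.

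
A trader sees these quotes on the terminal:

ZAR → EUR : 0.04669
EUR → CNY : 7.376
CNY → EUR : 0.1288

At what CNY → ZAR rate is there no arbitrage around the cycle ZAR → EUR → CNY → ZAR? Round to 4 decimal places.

2.9037

Known legs of the cycle: 0.04669 × 7.376 = 0.34438544
For no arbitrage the full-cycle product must be 1, so the missing rate is 1 / 0.34438544 ≈ 2.903723.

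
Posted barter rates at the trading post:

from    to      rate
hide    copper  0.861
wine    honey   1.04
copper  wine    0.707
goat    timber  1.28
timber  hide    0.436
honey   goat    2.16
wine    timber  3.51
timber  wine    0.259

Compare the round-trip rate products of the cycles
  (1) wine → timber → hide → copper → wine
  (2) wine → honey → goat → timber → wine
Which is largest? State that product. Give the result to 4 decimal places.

0.9316

(1) 3.51 × 0.436 × 0.861 × 0.707 = 0.93157
(2) 1.04 × 2.16 × 1.28 × 0.259 = 0.74473
Highest is cycle (1) at 0.9316 (≤1, no arbitrage).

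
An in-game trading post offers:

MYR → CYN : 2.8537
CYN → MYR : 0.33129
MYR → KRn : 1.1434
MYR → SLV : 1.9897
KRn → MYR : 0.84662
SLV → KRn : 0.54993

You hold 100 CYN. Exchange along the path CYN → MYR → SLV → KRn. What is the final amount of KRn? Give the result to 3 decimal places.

100 CYN × 0.33129 = 33.129 MYR
33.129 MYR × 1.9897 = 65.9167713 SLV
65.9167713 SLV × 0.54993 = 36.249610041009 KRn

36.250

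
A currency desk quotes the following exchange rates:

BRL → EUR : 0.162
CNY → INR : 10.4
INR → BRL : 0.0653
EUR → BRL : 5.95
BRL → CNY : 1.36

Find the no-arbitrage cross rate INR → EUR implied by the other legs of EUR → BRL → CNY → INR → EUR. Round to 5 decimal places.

0.01188

Known legs of the cycle: 5.95 × 1.36 × 10.4 = 84.1568
For no arbitrage the full-cycle product must be 1, so the missing rate is 1 / 84.1568 ≈ 0.0118826.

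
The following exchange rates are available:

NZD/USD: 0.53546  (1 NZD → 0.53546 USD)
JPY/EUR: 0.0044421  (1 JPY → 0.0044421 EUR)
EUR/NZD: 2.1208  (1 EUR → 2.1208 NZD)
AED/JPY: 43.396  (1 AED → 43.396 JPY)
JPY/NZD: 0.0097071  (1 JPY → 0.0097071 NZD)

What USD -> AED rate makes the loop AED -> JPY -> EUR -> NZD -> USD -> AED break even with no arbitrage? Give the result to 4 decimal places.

Known legs of the cycle: 43.396 × 0.0044421 × 2.1208 × 0.53546 = 0.2189095861900778688
For no arbitrage the full-cycle product must be 1, so the missing rate is 1 / 0.2189095861900778688 ≈ 4.568096.

4.5681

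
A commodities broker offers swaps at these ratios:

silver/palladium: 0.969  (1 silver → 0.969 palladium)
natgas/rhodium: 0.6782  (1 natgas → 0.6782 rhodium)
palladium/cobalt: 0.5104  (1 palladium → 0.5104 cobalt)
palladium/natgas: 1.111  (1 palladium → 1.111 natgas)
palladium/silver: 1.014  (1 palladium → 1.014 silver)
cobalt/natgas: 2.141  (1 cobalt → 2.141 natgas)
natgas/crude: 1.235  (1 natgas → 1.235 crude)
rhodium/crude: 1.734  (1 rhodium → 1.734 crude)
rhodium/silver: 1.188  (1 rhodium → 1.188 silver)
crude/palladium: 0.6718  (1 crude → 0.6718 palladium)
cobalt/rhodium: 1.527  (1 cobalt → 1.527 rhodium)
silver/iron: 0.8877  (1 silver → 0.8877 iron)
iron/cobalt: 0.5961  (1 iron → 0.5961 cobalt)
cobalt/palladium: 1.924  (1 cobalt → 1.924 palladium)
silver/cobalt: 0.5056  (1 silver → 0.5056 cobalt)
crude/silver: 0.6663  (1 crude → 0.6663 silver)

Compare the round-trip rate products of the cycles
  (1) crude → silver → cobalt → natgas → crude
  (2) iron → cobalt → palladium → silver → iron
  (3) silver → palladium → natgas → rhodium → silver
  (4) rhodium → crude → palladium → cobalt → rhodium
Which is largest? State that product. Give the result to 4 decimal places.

1.0324

(1) 0.6663 × 0.5056 × 2.141 × 1.235 = 0.89076
(2) 0.5961 × 1.924 × 1.014 × 0.8877 = 1.03235
(3) 0.969 × 1.111 × 0.6782 × 1.188 = 0.86739
(4) 1.734 × 0.6718 × 0.5104 × 1.527 = 0.90790
Highest is cycle (2) at 1.0324 (>1, arbitrage).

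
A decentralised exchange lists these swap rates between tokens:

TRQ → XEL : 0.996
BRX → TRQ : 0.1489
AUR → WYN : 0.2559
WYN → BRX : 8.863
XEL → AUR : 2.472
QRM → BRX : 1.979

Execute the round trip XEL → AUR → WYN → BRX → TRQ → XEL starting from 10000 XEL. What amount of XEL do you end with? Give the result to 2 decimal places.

8314.83

10000 XEL × 2.472 = 24720 AUR
24720 AUR × 0.2559 = 6325.848 WYN
6325.848 WYN × 8.863 = 56065.990824 BRX
56065.990824 BRX × 0.1489 = 8348.2260336936 TRQ
8348.2260336936 TRQ × 0.996 = 8314.8331295588256 XEL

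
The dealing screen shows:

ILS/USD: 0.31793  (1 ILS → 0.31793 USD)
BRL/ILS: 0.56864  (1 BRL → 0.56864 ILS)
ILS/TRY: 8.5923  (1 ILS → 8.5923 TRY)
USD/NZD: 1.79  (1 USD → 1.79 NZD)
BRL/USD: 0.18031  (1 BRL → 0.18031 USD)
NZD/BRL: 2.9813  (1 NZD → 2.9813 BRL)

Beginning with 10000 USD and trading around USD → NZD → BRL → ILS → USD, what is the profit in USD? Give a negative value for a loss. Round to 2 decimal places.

10000 USD × 1.79 = 17900 NZD
17900 NZD × 2.9813 = 53365.27 BRL
53365.27 BRL × 0.56864 = 30345.6271328 ILS
30345.6271328 ILS × 0.31793 = 9647.785234331104 USD
Net change: 9647.785234331104 − 10000 = -352.214765668896 USD

-352.21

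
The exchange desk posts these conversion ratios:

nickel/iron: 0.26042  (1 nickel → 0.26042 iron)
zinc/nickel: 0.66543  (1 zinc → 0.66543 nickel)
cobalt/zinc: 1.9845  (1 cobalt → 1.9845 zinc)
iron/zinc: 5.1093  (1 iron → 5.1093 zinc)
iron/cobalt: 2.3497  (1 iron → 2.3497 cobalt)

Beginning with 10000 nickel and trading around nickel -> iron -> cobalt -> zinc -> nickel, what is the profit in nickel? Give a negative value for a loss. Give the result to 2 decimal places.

-1919.46

10000 nickel × 0.26042 = 2604.2 iron
2604.2 iron × 2.3497 = 6119.08874 cobalt
6119.08874 cobalt × 1.9845 = 12143.33160453 zinc
12143.33160453 zinc × 0.66543 = 8080.5371496023979 nickel
Net change: 8080.5371496023979 − 10000 = -1919.4628503976021 nickel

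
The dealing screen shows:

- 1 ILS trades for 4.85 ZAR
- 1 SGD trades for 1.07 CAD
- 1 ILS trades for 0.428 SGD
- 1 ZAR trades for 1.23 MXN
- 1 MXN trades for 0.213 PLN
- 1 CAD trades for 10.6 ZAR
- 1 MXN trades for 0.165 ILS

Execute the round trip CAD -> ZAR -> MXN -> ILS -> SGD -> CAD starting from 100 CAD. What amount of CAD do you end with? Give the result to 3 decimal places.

100 CAD × 10.6 = 1060 ZAR
1060 ZAR × 1.23 = 1303.8 MXN
1303.8 MXN × 0.165 = 215.127 ILS
215.127 ILS × 0.428 = 92.074356 SGD
92.074356 SGD × 1.07 = 98.51956092 CAD

98.520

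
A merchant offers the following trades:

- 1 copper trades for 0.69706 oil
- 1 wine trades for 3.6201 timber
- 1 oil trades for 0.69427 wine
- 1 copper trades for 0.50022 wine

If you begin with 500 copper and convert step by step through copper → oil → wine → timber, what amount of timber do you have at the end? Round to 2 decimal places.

875.97

500 copper × 0.69706 = 348.53 oil
348.53 oil × 0.69427 = 241.9739231 wine
241.9739231 wine × 3.6201 = 875.96979901431 timber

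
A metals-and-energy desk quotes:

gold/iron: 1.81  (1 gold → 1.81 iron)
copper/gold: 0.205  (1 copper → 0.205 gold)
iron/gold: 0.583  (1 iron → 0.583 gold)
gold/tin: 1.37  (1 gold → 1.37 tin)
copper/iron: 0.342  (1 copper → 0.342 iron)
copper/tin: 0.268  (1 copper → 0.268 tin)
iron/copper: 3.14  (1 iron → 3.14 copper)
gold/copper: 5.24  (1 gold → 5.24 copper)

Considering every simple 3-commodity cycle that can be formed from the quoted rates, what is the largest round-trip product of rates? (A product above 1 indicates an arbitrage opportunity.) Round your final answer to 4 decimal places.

gold→iron→copper→gold: 1.81 × 3.14 × 0.205 = 1.16510
gold→copper→iron→gold: 5.24 × 0.342 × 0.583 = 1.04478
Maximum is gold→iron→copper→gold at 1.1651; arbitrage exists.

1.1651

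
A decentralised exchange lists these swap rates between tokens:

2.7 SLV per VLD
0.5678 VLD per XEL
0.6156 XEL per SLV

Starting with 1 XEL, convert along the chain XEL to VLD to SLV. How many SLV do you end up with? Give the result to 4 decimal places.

1.5331

1 XEL × 0.5678 = 0.5678 VLD
0.5678 VLD × 2.7 = 1.53306 SLV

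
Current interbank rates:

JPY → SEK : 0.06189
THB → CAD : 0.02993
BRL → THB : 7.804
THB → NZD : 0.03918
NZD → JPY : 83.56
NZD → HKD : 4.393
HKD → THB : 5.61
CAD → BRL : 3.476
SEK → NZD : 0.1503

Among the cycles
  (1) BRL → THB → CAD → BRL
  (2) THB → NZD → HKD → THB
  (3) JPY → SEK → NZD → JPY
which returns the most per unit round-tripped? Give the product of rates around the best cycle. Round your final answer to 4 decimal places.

0.9656

(1) 7.804 × 0.02993 × 3.476 = 0.81190
(2) 0.03918 × 4.393 × 5.61 = 0.96558
(3) 0.06189 × 0.1503 × 83.56 = 0.77728
Highest is cycle (2) at 0.9656 (≤1, no arbitrage).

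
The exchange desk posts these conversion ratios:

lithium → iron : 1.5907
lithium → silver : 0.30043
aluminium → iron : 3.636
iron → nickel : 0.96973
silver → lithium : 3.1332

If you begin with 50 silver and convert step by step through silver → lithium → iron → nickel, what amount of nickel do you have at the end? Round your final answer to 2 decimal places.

50 silver × 3.1332 = 156.66 lithium
156.66 lithium × 1.5907 = 249.199062 iron
249.199062 iron × 0.96973 = 241.65580639326 nickel

241.66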